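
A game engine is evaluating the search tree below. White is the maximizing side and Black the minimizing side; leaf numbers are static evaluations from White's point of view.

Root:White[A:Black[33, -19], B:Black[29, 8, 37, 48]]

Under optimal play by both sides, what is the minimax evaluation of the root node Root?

8

A (Black): min(33, -19) = -19
B (Black): min(29, 8, 37, 48) = 8
Root (White): max(-19, 8) = 8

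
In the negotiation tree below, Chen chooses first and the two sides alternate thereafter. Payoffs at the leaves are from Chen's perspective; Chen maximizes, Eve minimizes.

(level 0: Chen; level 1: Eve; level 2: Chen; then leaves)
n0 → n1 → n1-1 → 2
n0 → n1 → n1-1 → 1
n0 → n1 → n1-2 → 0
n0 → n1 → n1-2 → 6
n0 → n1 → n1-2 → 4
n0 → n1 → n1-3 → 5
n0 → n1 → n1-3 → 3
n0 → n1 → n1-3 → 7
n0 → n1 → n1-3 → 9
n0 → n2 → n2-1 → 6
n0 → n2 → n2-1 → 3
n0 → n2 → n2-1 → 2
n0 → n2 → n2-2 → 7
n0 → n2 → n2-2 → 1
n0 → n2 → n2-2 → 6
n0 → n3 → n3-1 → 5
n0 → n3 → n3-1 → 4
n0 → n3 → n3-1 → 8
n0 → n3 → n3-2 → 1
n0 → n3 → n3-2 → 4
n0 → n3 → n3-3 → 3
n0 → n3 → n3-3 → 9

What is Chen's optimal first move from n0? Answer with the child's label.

n1-1 (Chen): max(2, 1) = 2
n1-2 (Chen): max(0, 6, 4) = 6
n1-3 (Chen): max(5, 3, 7, 9) = 9
n1 (Eve): min(2, 6, 9) = 2
n2-1 (Chen): max(6, 3, 2) = 6
n2-2 (Chen): max(7, 1, 6) = 7
n2 (Eve): min(6, 7) = 6
n3-1 (Chen): max(5, 4, 8) = 8
n3-2 (Chen): max(1, 4) = 4
n3-3 (Chen): max(3, 9) = 9
n3 (Eve): min(8, 4, 9) = 4
n0 (Chen): max(2, 6, 4) = 6
Chen at n0 wants the highest of {n1=2, n2=6, n3=4}, so chooses n2.

n2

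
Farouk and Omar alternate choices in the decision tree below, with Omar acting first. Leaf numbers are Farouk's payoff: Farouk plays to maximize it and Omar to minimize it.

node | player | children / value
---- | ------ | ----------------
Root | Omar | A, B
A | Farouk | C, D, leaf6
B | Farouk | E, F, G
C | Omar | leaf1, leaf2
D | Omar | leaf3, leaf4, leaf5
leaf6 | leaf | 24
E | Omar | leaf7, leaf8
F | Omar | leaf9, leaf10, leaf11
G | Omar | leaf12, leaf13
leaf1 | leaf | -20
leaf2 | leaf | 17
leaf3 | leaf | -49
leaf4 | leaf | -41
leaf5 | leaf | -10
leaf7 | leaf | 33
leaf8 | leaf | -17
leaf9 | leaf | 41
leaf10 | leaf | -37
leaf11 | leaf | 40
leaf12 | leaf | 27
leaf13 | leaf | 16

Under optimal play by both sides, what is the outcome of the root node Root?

C (Omar): min(-20, 17) = -20
D (Omar): min(-49, -41, -10) = -49
A (Farouk): max(-20, -49, 24) = 24
E (Omar): min(33, -17) = -17
F (Omar): min(41, -37, 40) = -37
G (Omar): min(27, 16) = 16
B (Farouk): max(-17, -37, 16) = 16
Root (Omar): min(24, 16) = 16

16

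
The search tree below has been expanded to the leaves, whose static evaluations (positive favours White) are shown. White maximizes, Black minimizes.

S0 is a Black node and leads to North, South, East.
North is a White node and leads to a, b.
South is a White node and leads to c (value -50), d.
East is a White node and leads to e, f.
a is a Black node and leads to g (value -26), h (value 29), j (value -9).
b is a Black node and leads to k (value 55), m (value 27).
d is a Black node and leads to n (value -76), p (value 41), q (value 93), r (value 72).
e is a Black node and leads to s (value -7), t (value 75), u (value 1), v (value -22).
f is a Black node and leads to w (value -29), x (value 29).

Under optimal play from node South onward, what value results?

d (Black): min(-76, 41, 93, 72) = -76
South (White): max(-50, -76) = -50

-50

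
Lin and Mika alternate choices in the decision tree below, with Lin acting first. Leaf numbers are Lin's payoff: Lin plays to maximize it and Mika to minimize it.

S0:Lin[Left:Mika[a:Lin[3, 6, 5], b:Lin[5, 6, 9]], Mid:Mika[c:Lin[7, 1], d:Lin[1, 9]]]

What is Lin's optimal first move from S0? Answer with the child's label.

a (Lin): max(3, 6, 5) = 6
b (Lin): max(5, 6, 9) = 9
Left (Mika): min(6, 9) = 6
c (Lin): max(7, 1) = 7
d (Lin): max(1, 9) = 9
Mid (Mika): min(7, 9) = 7
S0 (Lin): max(6, 7) = 7
Lin at S0 wants the highest of {Left=6, Mid=7}, so chooses Mid.

Mid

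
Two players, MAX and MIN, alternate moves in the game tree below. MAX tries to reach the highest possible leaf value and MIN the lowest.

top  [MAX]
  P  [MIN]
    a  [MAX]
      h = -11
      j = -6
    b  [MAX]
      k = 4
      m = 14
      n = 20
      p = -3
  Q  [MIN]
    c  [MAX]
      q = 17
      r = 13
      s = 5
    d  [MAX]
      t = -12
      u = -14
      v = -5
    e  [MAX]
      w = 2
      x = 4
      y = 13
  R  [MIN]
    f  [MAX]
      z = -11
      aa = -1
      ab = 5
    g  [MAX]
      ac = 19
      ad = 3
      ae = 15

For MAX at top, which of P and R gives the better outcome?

R

a (MAX): max(-11, -6) = -6
b (MAX): max(4, 14, 20, -3) = 20
P (MIN): min(-6, 20) = -6
f (MAX): max(-11, -1, 5) = 5
g (MAX): max(19, 3, 15) = 19
R (MIN): min(5, 19) = 5
MAX prefers the higher value; P=-6, R=5. R is better since 5 > -6.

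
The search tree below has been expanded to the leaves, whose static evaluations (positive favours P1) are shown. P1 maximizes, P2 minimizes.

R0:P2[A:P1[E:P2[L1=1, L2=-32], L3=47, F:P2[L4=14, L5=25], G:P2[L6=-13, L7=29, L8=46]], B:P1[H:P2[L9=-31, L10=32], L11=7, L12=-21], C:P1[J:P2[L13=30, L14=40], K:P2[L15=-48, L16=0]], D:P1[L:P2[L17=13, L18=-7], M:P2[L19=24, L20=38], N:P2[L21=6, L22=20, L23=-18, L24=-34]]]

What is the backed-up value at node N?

N (P2): min(6, 20, -18, -34) = -34

-34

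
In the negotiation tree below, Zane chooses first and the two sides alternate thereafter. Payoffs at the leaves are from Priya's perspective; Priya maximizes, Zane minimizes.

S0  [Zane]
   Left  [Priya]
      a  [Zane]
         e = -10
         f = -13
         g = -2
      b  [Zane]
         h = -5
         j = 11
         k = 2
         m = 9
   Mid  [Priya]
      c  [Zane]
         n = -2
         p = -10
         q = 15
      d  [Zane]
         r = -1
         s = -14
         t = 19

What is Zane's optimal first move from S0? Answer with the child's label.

a (Zane): min(-10, -13, -2) = -13
b (Zane): min(-5, 11, 2, 9) = -5
Left (Priya): max(-13, -5) = -5
c (Zane): min(-2, -10, 15) = -10
d (Zane): min(-1, -14, 19) = -14
Mid (Priya): max(-10, -14) = -10
S0 (Zane): min(-5, -10) = -10
Zane at S0 wants the lowest of {Left=-5, Mid=-10}, so chooses Mid.

Mid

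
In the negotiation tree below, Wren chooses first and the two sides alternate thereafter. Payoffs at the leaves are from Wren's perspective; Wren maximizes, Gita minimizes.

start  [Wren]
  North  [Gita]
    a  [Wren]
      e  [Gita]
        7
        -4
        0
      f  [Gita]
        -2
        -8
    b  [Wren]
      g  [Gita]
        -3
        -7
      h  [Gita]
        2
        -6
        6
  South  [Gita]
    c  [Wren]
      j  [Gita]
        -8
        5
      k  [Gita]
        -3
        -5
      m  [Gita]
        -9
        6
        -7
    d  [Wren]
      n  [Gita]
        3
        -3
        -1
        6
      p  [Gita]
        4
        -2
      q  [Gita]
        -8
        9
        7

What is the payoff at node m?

m (Gita): min(-9, 6, -7) = -9

-9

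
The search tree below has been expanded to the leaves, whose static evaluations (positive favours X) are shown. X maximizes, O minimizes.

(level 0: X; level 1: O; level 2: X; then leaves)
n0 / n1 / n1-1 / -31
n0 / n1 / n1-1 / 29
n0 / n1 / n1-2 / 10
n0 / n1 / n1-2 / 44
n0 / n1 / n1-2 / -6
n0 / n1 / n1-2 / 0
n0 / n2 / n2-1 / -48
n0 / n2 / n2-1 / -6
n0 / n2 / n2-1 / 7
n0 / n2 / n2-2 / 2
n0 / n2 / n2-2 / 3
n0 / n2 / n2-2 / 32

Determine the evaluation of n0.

n1-1 (X): max(-31, 29) = 29
n1-2 (X): max(10, 44, -6, 0) = 44
n1 (O): min(29, 44) = 29
n2-1 (X): max(-48, -6, 7) = 7
n2-2 (X): max(2, 3, 32) = 32
n2 (O): min(7, 32) = 7
n0 (X): max(29, 7) = 29

29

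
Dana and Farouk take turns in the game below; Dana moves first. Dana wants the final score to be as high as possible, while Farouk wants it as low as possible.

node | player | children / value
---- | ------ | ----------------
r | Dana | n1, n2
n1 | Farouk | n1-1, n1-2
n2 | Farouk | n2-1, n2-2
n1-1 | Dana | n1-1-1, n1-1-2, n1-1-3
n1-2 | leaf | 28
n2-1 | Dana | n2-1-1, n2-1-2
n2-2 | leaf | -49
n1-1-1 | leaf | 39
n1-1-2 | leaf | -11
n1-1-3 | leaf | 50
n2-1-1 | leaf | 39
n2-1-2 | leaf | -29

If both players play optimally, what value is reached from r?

n1-1 (Dana): max(39, -11, 50) = 50
n1 (Farouk): min(50, 28) = 28
n2-1 (Dana): max(39, -29) = 39
n2 (Farouk): min(39, -49) = -49
r (Dana): max(28, -49) = 28

28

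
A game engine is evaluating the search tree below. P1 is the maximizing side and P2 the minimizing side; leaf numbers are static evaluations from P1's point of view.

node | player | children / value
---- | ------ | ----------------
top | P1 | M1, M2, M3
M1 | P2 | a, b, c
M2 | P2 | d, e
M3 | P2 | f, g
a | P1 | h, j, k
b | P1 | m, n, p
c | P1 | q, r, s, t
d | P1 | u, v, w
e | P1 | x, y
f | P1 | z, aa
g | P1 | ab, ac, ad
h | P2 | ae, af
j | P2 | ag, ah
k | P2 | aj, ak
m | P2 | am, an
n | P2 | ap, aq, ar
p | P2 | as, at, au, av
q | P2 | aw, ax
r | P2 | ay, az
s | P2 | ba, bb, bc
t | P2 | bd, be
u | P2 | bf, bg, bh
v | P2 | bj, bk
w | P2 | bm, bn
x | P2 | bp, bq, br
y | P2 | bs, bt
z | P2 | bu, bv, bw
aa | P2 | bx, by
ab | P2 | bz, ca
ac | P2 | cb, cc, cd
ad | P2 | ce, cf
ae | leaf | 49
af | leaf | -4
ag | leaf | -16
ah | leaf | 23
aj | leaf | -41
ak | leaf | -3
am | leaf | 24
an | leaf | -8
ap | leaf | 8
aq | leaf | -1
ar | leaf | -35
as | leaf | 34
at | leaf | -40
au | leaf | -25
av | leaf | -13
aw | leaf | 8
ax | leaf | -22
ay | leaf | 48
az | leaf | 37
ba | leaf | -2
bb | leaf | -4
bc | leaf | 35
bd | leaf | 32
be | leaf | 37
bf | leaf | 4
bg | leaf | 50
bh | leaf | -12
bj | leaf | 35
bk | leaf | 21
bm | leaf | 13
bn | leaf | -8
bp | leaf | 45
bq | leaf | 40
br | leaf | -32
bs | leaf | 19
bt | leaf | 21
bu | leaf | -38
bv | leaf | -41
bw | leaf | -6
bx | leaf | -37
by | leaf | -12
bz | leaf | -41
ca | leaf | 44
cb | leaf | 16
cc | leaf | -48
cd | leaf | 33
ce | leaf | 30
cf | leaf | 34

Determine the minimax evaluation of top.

h (P2): min(49, -4) = -4
j (P2): min(-16, 23) = -16
k (P2): min(-41, -3) = -41
a (P1): max(-4, -16, -41) = -4
m (P2): min(24, -8) = -8
n (P2): min(8, -1, -35) = -35
p (P2): min(34, -40, -25, -13) = -40
b (P1): max(-8, -35, -40) = -8
q (P2): min(8, -22) = -22
r (P2): min(48, 37) = 37
s (P2): min(-2, -4, 35) = -4
t (P2): min(32, 37) = 32
c (P1): max(-22, 37, -4, 32) = 37
M1 (P2): min(-4, -8, 37) = -8
u (P2): min(4, 50, -12) = -12
v (P2): min(35, 21) = 21
w (P2): min(13, -8) = -8
d (P1): max(-12, 21, -8) = 21
x (P2): min(45, 40, -32) = -32
y (P2): min(19, 21) = 19
e (P1): max(-32, 19) = 19
M2 (P2): min(21, 19) = 19
z (P2): min(-38, -41, -6) = -41
aa (P2): min(-37, -12) = -37
f (P1): max(-41, -37) = -37
ab (P2): min(-41, 44) = -41
ac (P2): min(16, -48, 33) = -48
ad (P2): min(30, 34) = 30
g (P1): max(-41, -48, 30) = 30
M3 (P2): min(-37, 30) = -37
top (P1): max(-8, 19, -37) = 19

19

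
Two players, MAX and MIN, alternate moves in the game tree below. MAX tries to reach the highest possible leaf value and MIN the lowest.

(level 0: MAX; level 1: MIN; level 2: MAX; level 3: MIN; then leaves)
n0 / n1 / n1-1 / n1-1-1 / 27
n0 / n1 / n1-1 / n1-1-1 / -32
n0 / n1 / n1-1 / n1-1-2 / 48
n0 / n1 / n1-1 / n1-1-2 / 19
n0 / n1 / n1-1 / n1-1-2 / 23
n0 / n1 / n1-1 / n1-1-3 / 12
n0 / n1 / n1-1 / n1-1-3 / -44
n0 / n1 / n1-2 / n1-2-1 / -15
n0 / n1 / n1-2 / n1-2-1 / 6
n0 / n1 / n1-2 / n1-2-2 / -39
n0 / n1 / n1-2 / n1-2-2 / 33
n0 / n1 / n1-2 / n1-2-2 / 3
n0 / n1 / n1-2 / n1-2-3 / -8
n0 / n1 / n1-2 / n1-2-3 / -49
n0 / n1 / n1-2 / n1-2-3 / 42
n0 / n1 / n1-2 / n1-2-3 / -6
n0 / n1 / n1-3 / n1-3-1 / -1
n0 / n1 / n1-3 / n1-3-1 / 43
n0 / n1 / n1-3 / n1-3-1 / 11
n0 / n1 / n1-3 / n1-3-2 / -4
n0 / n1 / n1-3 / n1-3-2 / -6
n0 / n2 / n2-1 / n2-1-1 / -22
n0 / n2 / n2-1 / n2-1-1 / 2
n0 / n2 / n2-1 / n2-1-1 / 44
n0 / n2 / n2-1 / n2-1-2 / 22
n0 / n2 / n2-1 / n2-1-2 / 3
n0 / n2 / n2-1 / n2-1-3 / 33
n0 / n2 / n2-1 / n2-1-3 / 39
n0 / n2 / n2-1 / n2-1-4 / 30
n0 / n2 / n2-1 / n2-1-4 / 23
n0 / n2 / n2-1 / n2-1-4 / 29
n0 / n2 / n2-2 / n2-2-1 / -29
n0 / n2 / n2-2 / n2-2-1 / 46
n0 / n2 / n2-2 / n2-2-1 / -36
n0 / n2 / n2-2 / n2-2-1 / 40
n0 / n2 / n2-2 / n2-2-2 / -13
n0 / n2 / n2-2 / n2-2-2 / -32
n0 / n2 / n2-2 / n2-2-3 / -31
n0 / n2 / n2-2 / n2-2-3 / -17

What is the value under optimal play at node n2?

n2-1-1 (MIN): min(-22, 2, 44) = -22
n2-1-2 (MIN): min(22, 3) = 3
n2-1-3 (MIN): min(33, 39) = 33
n2-1-4 (MIN): min(30, 23, 29) = 23
n2-1 (MAX): max(-22, 3, 33, 23) = 33
n2-2-1 (MIN): min(-29, 46, -36, 40) = -36
n2-2-2 (MIN): min(-13, -32) = -32
n2-2-3 (MIN): min(-31, -17) = -31
n2-2 (MAX): max(-36, -32, -31) = -31
n2 (MIN): min(33, -31) = -31

-31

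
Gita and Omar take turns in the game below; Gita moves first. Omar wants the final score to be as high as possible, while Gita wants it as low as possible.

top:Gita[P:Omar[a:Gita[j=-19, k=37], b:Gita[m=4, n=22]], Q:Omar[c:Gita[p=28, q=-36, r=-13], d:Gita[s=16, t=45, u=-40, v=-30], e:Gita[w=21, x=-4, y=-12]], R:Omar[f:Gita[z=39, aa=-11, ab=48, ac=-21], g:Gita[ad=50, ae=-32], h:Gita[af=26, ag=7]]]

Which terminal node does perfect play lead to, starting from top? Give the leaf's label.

y

a (Gita): min(-19, 37) = -19
b (Gita): min(4, 22) = 4
P (Omar): max(-19, 4) = 4
c (Gita): min(28, -36, -13) = -36
d (Gita): min(16, 45, -40, -30) = -40
e (Gita): min(21, -4, -12) = -12
Q (Omar): max(-36, -40, -12) = -12
f (Gita): min(39, -11, 48, -21) = -21
g (Gita): min(50, -32) = -32
h (Gita): min(26, 7) = 7
R (Omar): max(-21, -32, 7) = 7
top (Gita): min(4, -12, 7) = -12
At top, Gita picks Q (lowest: -12).
At Q, Omar picks e (highest: -12).
At e, Gita picks y (lowest: -12).
Terminal value -12.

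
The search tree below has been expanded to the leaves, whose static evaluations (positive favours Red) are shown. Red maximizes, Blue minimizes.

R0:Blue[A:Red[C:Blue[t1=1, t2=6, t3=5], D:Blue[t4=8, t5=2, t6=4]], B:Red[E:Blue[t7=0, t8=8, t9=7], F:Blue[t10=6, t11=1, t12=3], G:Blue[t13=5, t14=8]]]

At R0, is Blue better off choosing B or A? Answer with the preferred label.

E (Blue): min(0, 8, 7) = 0
F (Blue): min(6, 1, 3) = 1
G (Blue): min(5, 8) = 5
B (Red): max(0, 1, 5) = 5
C (Blue): min(1, 6, 5) = 1
D (Blue): min(8, 2, 4) = 2
A (Red): max(1, 2) = 2
Blue prefers the lower value; B=5, A=2. A is better since 2 < 5.

A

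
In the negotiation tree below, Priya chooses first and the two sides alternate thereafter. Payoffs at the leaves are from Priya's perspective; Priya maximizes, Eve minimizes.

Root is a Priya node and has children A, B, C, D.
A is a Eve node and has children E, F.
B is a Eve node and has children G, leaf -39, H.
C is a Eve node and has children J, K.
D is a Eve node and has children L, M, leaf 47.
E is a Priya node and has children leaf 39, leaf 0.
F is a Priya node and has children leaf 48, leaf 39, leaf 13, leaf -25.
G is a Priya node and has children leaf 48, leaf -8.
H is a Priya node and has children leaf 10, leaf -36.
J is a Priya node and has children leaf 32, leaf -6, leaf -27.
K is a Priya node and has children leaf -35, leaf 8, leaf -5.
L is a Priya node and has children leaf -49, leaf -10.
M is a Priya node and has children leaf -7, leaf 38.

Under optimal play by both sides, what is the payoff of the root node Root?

E (Priya): max(39, 0) = 39
F (Priya): max(48, 39, 13, -25) = 48
A (Eve): min(39, 48) = 39
G (Priya): max(48, -8) = 48
H (Priya): max(10, -36) = 10
B (Eve): min(48, -39, 10) = -39
J (Priya): max(32, -6, -27) = 32
K (Priya): max(-35, 8, -5) = 8
C (Eve): min(32, 8) = 8
L (Priya): max(-49, -10) = -10
M (Priya): max(-7, 38) = 38
D (Eve): min(-10, 38, 47) = -10
Root (Priya): max(39, -39, 8, -10) = 39

39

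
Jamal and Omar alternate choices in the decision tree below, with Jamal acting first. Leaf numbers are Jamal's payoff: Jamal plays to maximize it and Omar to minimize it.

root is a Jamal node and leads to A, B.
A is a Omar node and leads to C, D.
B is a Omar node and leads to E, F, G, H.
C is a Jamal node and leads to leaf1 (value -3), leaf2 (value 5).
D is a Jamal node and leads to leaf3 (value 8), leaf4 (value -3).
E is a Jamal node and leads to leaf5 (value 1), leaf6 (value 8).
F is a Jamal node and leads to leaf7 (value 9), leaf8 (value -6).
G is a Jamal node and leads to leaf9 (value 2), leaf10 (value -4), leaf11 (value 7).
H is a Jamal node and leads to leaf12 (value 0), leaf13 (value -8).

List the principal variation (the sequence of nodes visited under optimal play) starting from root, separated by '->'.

C (Jamal): max(-3, 5) = 5
D (Jamal): max(8, -3) = 8
A (Omar): min(5, 8) = 5
E (Jamal): max(1, 8) = 8
F (Jamal): max(9, -6) = 9
G (Jamal): max(2, -4, 7) = 7
H (Jamal): max(0, -8) = 0
B (Omar): min(8, 9, 7, 0) = 0
root (Jamal): max(5, 0) = 5
At root, Jamal picks A (highest: 5).
At A, Omar picks C (lowest: 5).
At C, Jamal picks leaf2 (highest: 5).
Terminal value 5.

root -> A -> C -> leaf2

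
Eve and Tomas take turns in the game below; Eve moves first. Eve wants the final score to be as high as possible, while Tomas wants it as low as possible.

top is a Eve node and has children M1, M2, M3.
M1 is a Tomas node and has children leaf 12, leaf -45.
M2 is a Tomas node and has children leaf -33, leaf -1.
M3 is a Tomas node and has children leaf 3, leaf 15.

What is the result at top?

3

M1 (Tomas): min(12, -45) = -45
M2 (Tomas): min(-33, -1) = -33
M3 (Tomas): min(3, 15) = 3
top (Eve): max(-45, -33, 3) = 3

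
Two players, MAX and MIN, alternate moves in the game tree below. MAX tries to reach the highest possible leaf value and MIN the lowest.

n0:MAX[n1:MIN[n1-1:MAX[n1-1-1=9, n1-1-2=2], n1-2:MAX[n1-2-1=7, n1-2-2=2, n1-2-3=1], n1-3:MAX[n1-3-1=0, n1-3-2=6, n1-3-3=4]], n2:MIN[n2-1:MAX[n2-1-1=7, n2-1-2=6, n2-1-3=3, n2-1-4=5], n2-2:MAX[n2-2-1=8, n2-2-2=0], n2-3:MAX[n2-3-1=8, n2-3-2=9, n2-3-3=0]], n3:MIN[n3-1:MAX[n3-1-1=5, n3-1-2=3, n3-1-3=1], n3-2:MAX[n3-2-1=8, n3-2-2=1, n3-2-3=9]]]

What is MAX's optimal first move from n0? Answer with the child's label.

n2

n1-1 (MAX): max(9, 2) = 9
n1-2 (MAX): max(7, 2, 1) = 7
n1-3 (MAX): max(0, 6, 4) = 6
n1 (MIN): min(9, 7, 6) = 6
n2-1 (MAX): max(7, 6, 3, 5) = 7
n2-2 (MAX): max(8, 0) = 8
n2-3 (MAX): max(8, 9, 0) = 9
n2 (MIN): min(7, 8, 9) = 7
n3-1 (MAX): max(5, 3, 1) = 5
n3-2 (MAX): max(8, 1, 9) = 9
n3 (MIN): min(5, 9) = 5
n0 (MAX): max(6, 7, 5) = 7
MAX at n0 wants the highest of {n1=6, n2=7, n3=5}, so chooses n2.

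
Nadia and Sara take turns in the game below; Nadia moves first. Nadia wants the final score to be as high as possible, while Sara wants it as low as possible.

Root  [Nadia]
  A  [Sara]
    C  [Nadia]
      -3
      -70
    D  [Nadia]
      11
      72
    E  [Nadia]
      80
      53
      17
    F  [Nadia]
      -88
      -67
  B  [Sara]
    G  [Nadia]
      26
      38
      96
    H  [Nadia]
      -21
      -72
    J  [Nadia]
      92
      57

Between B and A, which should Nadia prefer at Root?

G (Nadia): max(26, 38, 96) = 96
H (Nadia): max(-21, -72) = -21
J (Nadia): max(92, 57) = 92
B (Sara): min(96, -21, 92) = -21
C (Nadia): max(-3, -70) = -3
D (Nadia): max(11, 72) = 72
E (Nadia): max(80, 53, 17) = 80
F (Nadia): max(-88, -67) = -67
A (Sara): min(-3, 72, 80, -67) = -67
Nadia prefers the higher value; B=-21, A=-67. B is better since -21 > -67.

B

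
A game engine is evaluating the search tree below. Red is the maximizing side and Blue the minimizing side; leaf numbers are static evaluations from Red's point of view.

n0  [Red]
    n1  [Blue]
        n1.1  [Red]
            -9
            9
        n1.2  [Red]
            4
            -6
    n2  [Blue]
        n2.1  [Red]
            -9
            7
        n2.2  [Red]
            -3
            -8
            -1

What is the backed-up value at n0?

4

n1.1 (Red): max(-9, 9) = 9
n1.2 (Red): max(4, -6) = 4
n1 (Blue): min(9, 4) = 4
n2.1 (Red): max(-9, 7) = 7
n2.2 (Red): max(-3, -8, -1) = -1
n2 (Blue): min(7, -1) = -1
n0 (Red): max(4, -1) = 4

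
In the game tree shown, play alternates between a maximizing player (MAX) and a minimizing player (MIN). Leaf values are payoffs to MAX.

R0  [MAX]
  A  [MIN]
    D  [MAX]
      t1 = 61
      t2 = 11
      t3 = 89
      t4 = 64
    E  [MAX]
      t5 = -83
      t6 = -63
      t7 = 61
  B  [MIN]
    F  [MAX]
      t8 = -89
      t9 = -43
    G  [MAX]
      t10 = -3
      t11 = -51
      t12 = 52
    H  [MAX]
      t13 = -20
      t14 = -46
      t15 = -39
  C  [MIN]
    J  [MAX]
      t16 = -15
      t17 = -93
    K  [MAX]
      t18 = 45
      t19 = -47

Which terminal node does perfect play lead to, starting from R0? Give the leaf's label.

t7

D (MAX): max(61, 11, 89, 64) = 89
E (MAX): max(-83, -63, 61) = 61
A (MIN): min(89, 61) = 61
F (MAX): max(-89, -43) = -43
G (MAX): max(-3, -51, 52) = 52
H (MAX): max(-20, -46, -39) = -20
B (MIN): min(-43, 52, -20) = -43
J (MAX): max(-15, -93) = -15
K (MAX): max(45, -47) = 45
C (MIN): min(-15, 45) = -15
R0 (MAX): max(61, -43, -15) = 61
At R0, MAX picks A (highest: 61).
At A, MIN picks E (lowest: 61).
At E, MAX picks t7 (highest: 61).
Terminal value 61.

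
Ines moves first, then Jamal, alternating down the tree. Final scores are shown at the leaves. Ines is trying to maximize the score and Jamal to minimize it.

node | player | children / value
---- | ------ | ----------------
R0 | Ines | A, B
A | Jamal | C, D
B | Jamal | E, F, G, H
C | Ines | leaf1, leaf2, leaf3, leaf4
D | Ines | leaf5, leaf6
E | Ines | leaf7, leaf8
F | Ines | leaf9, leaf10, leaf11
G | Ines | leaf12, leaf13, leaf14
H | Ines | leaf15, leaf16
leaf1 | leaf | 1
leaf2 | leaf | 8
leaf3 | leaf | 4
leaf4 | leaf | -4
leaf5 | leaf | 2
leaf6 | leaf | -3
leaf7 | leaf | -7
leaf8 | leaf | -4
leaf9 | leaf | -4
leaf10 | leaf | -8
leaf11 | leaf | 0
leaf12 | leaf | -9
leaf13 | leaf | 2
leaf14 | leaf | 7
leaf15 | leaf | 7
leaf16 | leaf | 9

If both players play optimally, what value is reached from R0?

C (Ines): max(1, 8, 4, -4) = 8
D (Ines): max(2, -3) = 2
A (Jamal): min(8, 2) = 2
E (Ines): max(-7, -4) = -4
F (Ines): max(-4, -8, 0) = 0
G (Ines): max(-9, 2, 7) = 7
H (Ines): max(7, 9) = 9
B (Jamal): min(-4, 0, 7, 9) = -4
R0 (Ines): max(2, -4) = 2

2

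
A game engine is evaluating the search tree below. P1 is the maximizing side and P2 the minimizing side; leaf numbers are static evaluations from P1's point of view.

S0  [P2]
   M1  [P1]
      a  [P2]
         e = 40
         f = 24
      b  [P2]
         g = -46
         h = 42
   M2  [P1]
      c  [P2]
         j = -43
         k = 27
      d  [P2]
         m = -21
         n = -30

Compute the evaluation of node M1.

24

a (P2): min(40, 24) = 24
b (P2): min(-46, 42) = -46
M1 (P1): max(24, -46) = 24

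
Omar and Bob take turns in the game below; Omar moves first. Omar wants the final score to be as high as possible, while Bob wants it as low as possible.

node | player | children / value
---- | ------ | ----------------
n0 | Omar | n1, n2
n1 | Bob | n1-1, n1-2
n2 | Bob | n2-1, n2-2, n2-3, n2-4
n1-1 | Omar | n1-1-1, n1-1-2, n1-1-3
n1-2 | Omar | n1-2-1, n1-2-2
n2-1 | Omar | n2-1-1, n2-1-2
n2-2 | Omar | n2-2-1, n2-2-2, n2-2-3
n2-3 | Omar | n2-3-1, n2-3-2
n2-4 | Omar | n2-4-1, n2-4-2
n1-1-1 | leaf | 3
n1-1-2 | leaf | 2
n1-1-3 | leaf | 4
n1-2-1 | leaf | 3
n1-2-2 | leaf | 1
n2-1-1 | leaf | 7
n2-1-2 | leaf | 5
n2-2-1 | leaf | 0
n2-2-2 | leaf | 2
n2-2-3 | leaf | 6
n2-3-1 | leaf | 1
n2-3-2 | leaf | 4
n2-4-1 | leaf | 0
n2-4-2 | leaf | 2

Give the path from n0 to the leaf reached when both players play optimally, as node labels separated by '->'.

n0 -> n1 -> n1-2 -> n1-2-1

n1-1 (Omar): max(3, 2, 4) = 4
n1-2 (Omar): max(3, 1) = 3
n1 (Bob): min(4, 3) = 3
n2-1 (Omar): max(7, 5) = 7
n2-2 (Omar): max(0, 2, 6) = 6
n2-3 (Omar): max(1, 4) = 4
n2-4 (Omar): max(0, 2) = 2
n2 (Bob): min(7, 6, 4, 2) = 2
n0 (Omar): max(3, 2) = 3
At n0, Omar picks n1 (highest: 3).
At n1, Bob picks n1-2 (lowest: 3).
At n1-2, Omar picks n1-2-1 (highest: 3).
Terminal value 3.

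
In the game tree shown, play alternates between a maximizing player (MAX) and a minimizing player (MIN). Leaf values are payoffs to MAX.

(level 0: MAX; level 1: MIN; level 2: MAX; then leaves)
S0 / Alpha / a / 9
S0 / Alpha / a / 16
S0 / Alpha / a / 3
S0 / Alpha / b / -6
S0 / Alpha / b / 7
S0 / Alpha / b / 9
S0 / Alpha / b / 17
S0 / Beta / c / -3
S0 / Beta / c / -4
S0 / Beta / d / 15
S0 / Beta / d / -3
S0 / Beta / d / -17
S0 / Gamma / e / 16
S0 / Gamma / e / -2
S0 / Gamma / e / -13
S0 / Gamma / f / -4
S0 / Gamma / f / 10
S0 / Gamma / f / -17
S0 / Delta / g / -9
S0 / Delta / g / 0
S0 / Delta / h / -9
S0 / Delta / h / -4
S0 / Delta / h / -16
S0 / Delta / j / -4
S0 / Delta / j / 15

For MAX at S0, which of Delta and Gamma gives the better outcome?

g (MAX): max(-9, 0) = 0
h (MAX): max(-9, -4, -16) = -4
j (MAX): max(-4, 15) = 15
Delta (MIN): min(0, -4, 15) = -4
e (MAX): max(16, -2, -13) = 16
f (MAX): max(-4, 10, -17) = 10
Gamma (MIN): min(16, 10) = 10
MAX prefers the higher value; Delta=-4, Gamma=10. Gamma is better since 10 > -4.

Gamma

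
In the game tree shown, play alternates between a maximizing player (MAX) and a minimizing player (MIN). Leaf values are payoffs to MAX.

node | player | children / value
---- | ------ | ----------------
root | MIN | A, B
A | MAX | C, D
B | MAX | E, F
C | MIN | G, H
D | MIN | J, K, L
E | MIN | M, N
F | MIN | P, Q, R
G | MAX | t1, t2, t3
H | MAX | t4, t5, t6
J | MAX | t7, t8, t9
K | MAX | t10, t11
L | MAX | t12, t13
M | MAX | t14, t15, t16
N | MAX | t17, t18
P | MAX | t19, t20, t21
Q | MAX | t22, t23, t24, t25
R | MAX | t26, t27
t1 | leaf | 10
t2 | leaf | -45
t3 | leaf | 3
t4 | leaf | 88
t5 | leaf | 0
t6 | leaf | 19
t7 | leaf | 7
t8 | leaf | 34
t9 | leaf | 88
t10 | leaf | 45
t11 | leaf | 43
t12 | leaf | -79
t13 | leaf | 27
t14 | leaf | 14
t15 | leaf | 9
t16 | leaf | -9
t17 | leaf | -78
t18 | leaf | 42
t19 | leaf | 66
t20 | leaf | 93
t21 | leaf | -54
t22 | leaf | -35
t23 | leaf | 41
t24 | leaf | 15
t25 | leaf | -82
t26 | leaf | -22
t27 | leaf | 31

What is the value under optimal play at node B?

31

M (MAX): max(14, 9, -9) = 14
N (MAX): max(-78, 42) = 42
E (MIN): min(14, 42) = 14
P (MAX): max(66, 93, -54) = 93
Q (MAX): max(-35, 41, 15, -82) = 41
R (MAX): max(-22, 31) = 31
F (MIN): min(93, 41, 31) = 31
B (MAX): max(14, 31) = 31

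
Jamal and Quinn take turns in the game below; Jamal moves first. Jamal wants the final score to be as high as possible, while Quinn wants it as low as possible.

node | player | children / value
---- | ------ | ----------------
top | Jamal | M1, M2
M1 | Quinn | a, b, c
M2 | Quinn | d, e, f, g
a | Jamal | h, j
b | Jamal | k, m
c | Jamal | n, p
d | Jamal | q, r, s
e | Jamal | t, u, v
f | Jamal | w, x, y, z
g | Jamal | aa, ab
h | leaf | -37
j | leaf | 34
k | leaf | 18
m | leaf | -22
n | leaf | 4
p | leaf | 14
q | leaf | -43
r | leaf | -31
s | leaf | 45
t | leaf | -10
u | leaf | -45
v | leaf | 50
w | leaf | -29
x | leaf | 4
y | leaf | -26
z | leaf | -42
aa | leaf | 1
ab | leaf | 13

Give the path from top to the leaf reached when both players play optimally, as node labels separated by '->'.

a (Jamal): max(-37, 34) = 34
b (Jamal): max(18, -22) = 18
c (Jamal): max(4, 14) = 14
M1 (Quinn): min(34, 18, 14) = 14
d (Jamal): max(-43, -31, 45) = 45
e (Jamal): max(-10, -45, 50) = 50
f (Jamal): max(-29, 4, -26, -42) = 4
g (Jamal): max(1, 13) = 13
M2 (Quinn): min(45, 50, 4, 13) = 4
top (Jamal): max(14, 4) = 14
At top, Jamal picks M1 (highest: 14).
At M1, Quinn picks c (lowest: 14).
At c, Jamal picks p (highest: 14).
Terminal value 14.

top -> M1 -> c -> p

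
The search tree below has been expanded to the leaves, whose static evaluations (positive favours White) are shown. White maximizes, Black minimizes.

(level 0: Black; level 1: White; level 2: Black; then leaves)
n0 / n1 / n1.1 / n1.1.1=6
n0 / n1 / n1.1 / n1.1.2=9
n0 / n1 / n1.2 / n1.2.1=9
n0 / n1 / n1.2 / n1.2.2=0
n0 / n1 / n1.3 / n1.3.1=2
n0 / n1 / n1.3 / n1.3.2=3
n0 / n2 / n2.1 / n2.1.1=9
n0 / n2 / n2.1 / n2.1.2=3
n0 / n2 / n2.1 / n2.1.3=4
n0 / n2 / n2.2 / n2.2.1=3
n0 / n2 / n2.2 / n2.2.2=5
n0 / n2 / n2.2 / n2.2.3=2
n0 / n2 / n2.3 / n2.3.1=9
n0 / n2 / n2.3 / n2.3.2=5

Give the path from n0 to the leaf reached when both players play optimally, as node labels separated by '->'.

n1.1 (Black): min(6, 9) = 6
n1.2 (Black): min(9, 0) = 0
n1.3 (Black): min(2, 3) = 2
n1 (White): max(6, 0, 2) = 6
n2.1 (Black): min(9, 3, 4) = 3
n2.2 (Black): min(3, 5, 2) = 2
n2.3 (Black): min(9, 5) = 5
n2 (White): max(3, 2, 5) = 5
n0 (Black): min(6, 5) = 5
At n0, Black picks n2 (lowest: 5).
At n2, White picks n2.3 (highest: 5).
At n2.3, Black picks n2.3.2 (lowest: 5).
Terminal value 5.

n0 -> n2 -> n2.3 -> n2.3.2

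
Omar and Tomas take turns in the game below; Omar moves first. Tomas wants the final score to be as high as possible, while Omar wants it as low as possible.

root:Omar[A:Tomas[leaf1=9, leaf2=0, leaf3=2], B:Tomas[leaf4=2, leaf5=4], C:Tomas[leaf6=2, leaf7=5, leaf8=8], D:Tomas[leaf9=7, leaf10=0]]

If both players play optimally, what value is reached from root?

4

A (Tomas): max(9, 0, 2) = 9
B (Tomas): max(2, 4) = 4
C (Tomas): max(2, 5, 8) = 8
D (Tomas): max(7, 0) = 7
root (Omar): min(9, 4, 8, 7) = 4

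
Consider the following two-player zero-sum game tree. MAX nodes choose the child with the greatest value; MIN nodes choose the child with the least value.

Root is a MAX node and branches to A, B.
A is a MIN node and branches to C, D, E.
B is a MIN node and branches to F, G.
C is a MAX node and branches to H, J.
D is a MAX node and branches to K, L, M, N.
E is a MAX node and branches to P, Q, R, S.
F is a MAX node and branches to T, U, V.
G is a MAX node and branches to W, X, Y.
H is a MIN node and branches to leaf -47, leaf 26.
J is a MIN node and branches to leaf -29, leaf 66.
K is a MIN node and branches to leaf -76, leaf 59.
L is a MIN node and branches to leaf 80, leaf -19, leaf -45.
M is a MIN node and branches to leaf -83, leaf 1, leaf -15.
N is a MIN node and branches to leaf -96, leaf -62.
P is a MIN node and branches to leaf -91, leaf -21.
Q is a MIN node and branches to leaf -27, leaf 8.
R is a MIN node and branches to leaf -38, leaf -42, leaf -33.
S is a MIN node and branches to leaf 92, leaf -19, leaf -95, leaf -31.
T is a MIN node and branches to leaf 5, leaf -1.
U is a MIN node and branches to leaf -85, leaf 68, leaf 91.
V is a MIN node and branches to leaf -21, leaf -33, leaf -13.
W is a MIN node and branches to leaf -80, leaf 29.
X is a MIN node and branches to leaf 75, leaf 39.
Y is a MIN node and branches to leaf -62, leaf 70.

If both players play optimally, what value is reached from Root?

H (MIN): min(-47, 26) = -47
J (MIN): min(-29, 66) = -29
C (MAX): max(-47, -29) = -29
K (MIN): min(-76, 59) = -76
L (MIN): min(80, -19, -45) = -45
M (MIN): min(-83, 1, -15) = -83
N (MIN): min(-96, -62) = -96
D (MAX): max(-76, -45, -83, -96) = -45
P (MIN): min(-91, -21) = -91
Q (MIN): min(-27, 8) = -27
R (MIN): min(-38, -42, -33) = -42
S (MIN): min(92, -19, -95, -31) = -95
E (MAX): max(-91, -27, -42, -95) = -27
A (MIN): min(-29, -45, -27) = -45
T (MIN): min(5, -1) = -1
U (MIN): min(-85, 68, 91) = -85
V (MIN): min(-21, -33, -13) = -33
F (MAX): max(-1, -85, -33) = -1
W (MIN): min(-80, 29) = -80
X (MIN): min(75, 39) = 39
Y (MIN): min(-62, 70) = -62
G (MAX): max(-80, 39, -62) = 39
B (MIN): min(-1, 39) = -1
Root (MAX): max(-45, -1) = -1

-1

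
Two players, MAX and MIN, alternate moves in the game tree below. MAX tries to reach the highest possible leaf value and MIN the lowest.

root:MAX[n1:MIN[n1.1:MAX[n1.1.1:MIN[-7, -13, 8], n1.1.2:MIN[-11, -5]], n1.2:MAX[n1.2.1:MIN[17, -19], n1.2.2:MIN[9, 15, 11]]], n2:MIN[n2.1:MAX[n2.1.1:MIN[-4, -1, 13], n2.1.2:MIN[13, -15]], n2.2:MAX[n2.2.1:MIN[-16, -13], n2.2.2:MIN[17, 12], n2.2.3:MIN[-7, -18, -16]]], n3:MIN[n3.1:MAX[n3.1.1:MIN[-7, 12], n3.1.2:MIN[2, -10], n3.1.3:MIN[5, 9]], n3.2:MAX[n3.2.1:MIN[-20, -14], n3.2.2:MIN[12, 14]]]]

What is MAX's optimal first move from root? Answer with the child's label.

n3

n1.1.1 (MIN): min(-7, -13, 8) = -13
n1.1.2 (MIN): min(-11, -5) = -11
n1.1 (MAX): max(-13, -11) = -11
n1.2.1 (MIN): min(17, -19) = -19
n1.2.2 (MIN): min(9, 15, 11) = 9
n1.2 (MAX): max(-19, 9) = 9
n1 (MIN): min(-11, 9) = -11
n2.1.1 (MIN): min(-4, -1, 13) = -4
n2.1.2 (MIN): min(13, -15) = -15
n2.1 (MAX): max(-4, -15) = -4
n2.2.1 (MIN): min(-16, -13) = -16
n2.2.2 (MIN): min(17, 12) = 12
n2.2.3 (MIN): min(-7, -18, -16) = -18
n2.2 (MAX): max(-16, 12, -18) = 12
n2 (MIN): min(-4, 12) = -4
n3.1.1 (MIN): min(-7, 12) = -7
n3.1.2 (MIN): min(2, -10) = -10
n3.1.3 (MIN): min(5, 9) = 5
n3.1 (MAX): max(-7, -10, 5) = 5
n3.2.1 (MIN): min(-20, -14) = -20
n3.2.2 (MIN): min(12, 14) = 12
n3.2 (MAX): max(-20, 12) = 12
n3 (MIN): min(5, 12) = 5
root (MAX): max(-11, -4, 5) = 5
MAX at root wants the highest of {n1=-11, n2=-4, n3=5}, so chooses n3.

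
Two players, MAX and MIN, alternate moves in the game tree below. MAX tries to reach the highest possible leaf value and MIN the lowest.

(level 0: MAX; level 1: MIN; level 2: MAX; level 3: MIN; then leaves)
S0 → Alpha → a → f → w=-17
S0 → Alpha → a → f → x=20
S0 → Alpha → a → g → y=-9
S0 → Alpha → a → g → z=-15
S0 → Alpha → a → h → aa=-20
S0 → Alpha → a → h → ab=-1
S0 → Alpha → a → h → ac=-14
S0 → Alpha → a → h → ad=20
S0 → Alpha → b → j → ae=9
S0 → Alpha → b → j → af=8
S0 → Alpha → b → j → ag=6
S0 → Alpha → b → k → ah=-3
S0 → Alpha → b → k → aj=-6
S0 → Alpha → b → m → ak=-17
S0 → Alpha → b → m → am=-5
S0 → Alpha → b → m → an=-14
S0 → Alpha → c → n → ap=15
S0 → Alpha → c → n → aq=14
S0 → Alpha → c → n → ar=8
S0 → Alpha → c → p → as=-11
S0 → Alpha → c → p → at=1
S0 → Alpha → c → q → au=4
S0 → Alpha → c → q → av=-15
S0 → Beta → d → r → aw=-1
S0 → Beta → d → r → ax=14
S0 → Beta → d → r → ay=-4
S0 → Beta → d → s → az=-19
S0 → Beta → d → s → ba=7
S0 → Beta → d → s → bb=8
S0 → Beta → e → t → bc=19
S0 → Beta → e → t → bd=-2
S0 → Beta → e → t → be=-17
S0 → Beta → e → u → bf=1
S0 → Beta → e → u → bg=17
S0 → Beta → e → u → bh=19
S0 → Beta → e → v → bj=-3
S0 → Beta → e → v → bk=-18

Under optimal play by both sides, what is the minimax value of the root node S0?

-4

f (MIN): min(-17, 20) = -17
g (MIN): min(-9, -15) = -15
h (MIN): min(-20, -1, -14, 20) = -20
a (MAX): max(-17, -15, -20) = -15
j (MIN): min(9, 8, 6) = 6
k (MIN): min(-3, -6) = -6
m (MIN): min(-17, -5, -14) = -17
b (MAX): max(6, -6, -17) = 6
n (MIN): min(15, 14, 8) = 8
p (MIN): min(-11, 1) = -11
q (MIN): min(4, -15) = -15
c (MAX): max(8, -11, -15) = 8
Alpha (MIN): min(-15, 6, 8) = -15
r (MIN): min(-1, 14, -4) = -4
s (MIN): min(-19, 7, 8) = -19
d (MAX): max(-4, -19) = -4
t (MIN): min(19, -2, -17) = -17
u (MIN): min(1, 17, 19) = 1
v (MIN): min(-3, -18) = -18
e (MAX): max(-17, 1, -18) = 1
Beta (MIN): min(-4, 1) = -4
S0 (MAX): max(-15, -4) = -4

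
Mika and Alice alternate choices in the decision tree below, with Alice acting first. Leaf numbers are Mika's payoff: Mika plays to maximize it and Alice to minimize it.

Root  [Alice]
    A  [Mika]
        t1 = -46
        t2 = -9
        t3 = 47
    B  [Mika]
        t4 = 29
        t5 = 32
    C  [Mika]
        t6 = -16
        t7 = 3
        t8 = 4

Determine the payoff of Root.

A (Mika): max(-46, -9, 47) = 47
B (Mika): max(29, 32) = 32
C (Mika): max(-16, 3, 4) = 4
Root (Alice): min(47, 32, 4) = 4

4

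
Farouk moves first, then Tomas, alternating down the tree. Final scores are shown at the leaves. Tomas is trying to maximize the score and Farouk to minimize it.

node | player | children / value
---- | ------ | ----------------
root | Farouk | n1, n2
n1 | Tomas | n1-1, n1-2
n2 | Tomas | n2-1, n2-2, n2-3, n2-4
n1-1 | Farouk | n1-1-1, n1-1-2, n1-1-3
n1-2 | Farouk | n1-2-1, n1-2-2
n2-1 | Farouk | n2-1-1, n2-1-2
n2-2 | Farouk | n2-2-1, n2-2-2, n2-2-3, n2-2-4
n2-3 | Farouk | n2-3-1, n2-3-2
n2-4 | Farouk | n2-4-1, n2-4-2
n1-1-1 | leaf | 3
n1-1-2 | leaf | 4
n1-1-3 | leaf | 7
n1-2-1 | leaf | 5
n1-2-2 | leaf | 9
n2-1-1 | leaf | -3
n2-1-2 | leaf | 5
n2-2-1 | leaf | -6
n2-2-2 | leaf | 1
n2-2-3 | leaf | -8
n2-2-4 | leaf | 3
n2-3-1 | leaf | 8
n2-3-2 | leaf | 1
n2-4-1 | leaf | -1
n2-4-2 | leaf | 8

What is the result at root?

1

n1-1 (Farouk): min(3, 4, 7) = 3
n1-2 (Farouk): min(5, 9) = 5
n1 (Tomas): max(3, 5) = 5
n2-1 (Farouk): min(-3, 5) = -3
n2-2 (Farouk): min(-6, 1, -8, 3) = -8
n2-3 (Farouk): min(8, 1) = 1
n2-4 (Farouk): min(-1, 8) = -1
n2 (Tomas): max(-3, -8, 1, -1) = 1
root (Farouk): min(5, 1) = 1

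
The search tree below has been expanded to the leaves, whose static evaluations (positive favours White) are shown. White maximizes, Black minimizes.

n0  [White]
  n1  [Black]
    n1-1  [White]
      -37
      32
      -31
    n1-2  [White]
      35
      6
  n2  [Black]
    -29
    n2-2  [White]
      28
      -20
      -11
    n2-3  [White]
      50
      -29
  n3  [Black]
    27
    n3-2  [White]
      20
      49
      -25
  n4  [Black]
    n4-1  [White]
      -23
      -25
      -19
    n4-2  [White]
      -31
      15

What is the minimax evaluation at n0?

n1-1 (White): max(-37, 32, -31) = 32
n1-2 (White): max(35, 6) = 35
n1 (Black): min(32, 35) = 32
n2-2 (White): max(28, -20, -11) = 28
n2-3 (White): max(50, -29) = 50
n2 (Black): min(-29, 28, 50) = -29
n3-2 (White): max(20, 49, -25) = 49
n3 (Black): min(27, 49) = 27
n4-1 (White): max(-23, -25, -19) = -19
n4-2 (White): max(-31, 15) = 15
n4 (Black): min(-19, 15) = -19
n0 (White): max(32, -29, 27, -19) = 32

32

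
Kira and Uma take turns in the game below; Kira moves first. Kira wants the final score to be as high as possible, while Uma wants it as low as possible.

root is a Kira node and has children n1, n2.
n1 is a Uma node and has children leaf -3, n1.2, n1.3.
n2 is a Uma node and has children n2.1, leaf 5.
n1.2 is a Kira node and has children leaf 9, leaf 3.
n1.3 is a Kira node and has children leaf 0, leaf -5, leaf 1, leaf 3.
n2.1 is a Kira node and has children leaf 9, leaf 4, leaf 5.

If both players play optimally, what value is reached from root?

n1.2 (Kira): max(9, 3) = 9
n1.3 (Kira): max(0, -5, 1, 3) = 3
n1 (Uma): min(-3, 9, 3) = -3
n2.1 (Kira): max(9, 4, 5) = 9
n2 (Uma): min(9, 5) = 5
root (Kira): max(-3, 5) = 5

5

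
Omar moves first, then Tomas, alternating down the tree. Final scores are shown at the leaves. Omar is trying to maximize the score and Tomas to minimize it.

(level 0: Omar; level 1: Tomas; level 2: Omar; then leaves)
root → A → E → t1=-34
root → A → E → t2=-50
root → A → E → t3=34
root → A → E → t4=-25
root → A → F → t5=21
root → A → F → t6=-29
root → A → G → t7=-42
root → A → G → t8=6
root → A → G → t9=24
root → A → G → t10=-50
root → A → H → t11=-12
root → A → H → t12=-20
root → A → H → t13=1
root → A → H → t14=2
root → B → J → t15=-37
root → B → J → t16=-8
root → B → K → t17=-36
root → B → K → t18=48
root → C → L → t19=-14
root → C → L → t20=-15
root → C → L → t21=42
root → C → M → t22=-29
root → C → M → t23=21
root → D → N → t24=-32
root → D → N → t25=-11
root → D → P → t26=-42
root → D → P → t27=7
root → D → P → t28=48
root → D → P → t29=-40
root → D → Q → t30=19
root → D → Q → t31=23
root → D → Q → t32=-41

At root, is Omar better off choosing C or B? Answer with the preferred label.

L (Omar): max(-14, -15, 42) = 42
M (Omar): max(-29, 21) = 21
C (Tomas): min(42, 21) = 21
J (Omar): max(-37, -8) = -8
K (Omar): max(-36, 48) = 48
B (Tomas): min(-8, 48) = -8
Omar prefers the higher value; C=21, B=-8. C is better since 21 > -8.

C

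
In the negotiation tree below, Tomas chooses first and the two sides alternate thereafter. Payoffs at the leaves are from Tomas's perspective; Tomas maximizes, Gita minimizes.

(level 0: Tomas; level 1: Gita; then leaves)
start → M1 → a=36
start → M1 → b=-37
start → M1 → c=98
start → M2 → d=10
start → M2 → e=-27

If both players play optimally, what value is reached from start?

-27

M1 (Gita): min(36, -37, 98) = -37
M2 (Gita): min(10, -27) = -27
start (Tomas): max(-37, -27) = -27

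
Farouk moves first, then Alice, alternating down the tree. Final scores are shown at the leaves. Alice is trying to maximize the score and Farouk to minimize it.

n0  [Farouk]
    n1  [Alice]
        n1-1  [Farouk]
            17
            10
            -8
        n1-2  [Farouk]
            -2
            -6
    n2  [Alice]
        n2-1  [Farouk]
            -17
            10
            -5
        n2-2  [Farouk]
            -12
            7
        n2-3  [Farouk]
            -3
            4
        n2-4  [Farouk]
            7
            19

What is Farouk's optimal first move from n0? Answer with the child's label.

n1

n1-1 (Farouk): min(17, 10, -8) = -8
n1-2 (Farouk): min(-2, -6) = -6
n1 (Alice): max(-8, -6) = -6
n2-1 (Farouk): min(-17, 10, -5) = -17
n2-2 (Farouk): min(-12, 7) = -12
n2-3 (Farouk): min(-3, 4) = -3
n2-4 (Farouk): min(7, 19) = 7
n2 (Alice): max(-17, -12, -3, 7) = 7
n0 (Farouk): min(-6, 7) = -6
Farouk at n0 wants the lowest of {n1=-6, n2=7}, so chooses n1.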